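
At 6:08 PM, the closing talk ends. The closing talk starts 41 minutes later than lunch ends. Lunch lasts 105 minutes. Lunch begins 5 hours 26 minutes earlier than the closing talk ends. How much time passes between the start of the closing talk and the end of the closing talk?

180 minutes

Lunch starts at 6:08 PM − 326 min = 12:42 PM.
Lunch ends at 12:42 PM + 105 min = 2:27 PM.
The closing talk starts at 2:27 PM + 41 min = 3:08 PM.
From 3:08 PM to 6:08 PM is 180 minutes.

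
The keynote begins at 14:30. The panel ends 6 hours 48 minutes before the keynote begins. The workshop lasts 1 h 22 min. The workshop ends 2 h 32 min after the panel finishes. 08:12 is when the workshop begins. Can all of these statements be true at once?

No

The panel ends at 14:30 − 408 min = 07:42.
The workshop ends at 07:42 + 152 min = 10:14.
The workshop starts at 10:14 − 82 min = 08:52.
But the workshop is also said to start at 08:12 — a 40-minute conflict.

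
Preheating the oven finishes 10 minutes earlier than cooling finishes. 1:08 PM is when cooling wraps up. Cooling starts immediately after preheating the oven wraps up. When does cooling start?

12:58 PM

Preheating the oven ends at 1:08 PM − 10 min = 12:58 PM.
So cooling starts at 12:58 PM.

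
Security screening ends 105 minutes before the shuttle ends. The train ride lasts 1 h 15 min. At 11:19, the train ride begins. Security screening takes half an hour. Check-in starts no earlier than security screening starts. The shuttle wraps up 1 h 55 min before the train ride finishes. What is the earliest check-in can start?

The train ride ends at 11:19 + 75 min = 12:34.
The shuttle ends at 12:34 − 115 min = 10:39.
Security screening ends at 10:39 − 105 min = 08:54.
Security screening starts at 08:54 − 30 min = 08:24.
Check-in is bounded by security screening, so the earliest it can start is 08:24.

08:24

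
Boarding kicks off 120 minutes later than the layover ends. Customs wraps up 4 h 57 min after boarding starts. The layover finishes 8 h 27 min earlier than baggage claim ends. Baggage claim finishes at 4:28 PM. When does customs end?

The layover ends at 4:28 PM − 507 min = 8:01 AM.
Boarding starts at 8:01 AM + 120 min = 10:01 AM.
Customs ends at 10:01 AM + 297 min = 2:58 PM.

2:58 PM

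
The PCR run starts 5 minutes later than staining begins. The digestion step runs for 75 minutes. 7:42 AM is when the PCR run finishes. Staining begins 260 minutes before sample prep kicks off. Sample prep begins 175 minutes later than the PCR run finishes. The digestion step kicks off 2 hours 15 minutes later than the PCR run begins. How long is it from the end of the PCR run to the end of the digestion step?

Sample prep starts at 7:42 AM + 175 min = 10:37 AM.
Staining starts at 10:37 AM − 260 min = 6:17 AM.
The PCR run starts at 6:17 AM + 5 min = 6:22 AM.
The digestion step starts at 6:22 AM + 135 min = 8:37 AM.
The digestion step ends at 8:37 AM + 75 min = 9:52 AM.
From 7:42 AM to 9:52 AM is 130 minutes.

130 minutes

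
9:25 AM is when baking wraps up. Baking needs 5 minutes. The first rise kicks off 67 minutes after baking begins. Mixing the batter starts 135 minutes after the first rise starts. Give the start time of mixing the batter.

Baking starts at 9:25 AM − 5 min = 9:20 AM.
The first rise starts at 9:20 AM + 67 min = 10:27 AM.
Mixing the batter starts at 10:27 AM + 135 min = 12:42 PM.

12:42 PM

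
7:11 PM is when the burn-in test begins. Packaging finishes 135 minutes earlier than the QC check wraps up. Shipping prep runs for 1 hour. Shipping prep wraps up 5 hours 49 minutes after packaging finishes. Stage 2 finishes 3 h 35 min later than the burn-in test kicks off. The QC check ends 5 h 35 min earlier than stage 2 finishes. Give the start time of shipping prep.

Stage 2 ends at 7:11 PM + 215 min = 10:46 PM.
The QC check ends at 10:46 PM − 335 min = 5:11 PM.
Packaging ends at 5:11 PM − 135 min = 2:56 PM.
Shipping prep ends at 2:56 PM + 349 min = 8:45 PM.
Shipping prep starts at 8:45 PM − 60 min = 7:45 PM.

7:45 PM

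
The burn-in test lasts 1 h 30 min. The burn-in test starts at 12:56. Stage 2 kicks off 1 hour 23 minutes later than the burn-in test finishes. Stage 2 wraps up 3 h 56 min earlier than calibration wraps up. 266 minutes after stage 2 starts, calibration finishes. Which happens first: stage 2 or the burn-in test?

The burn-in test ends at 12:56 + 90 min = 14:26.
Stage 2 starts at 14:26 + 83 min = 15:49.
Stage 2 starts at 15:49 and the burn-in test starts at 12:56, so the burn-in test is first.

the burn-in test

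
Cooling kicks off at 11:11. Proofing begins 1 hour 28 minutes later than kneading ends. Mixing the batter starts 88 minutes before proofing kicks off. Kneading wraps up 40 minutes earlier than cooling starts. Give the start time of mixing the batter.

Kneading ends at 11:11 − 40 min = 10:31.
Proofing starts at 10:31 + 88 min = 11:59.
Mixing the batter starts at 11:59 − 88 min = 10:31.

10:31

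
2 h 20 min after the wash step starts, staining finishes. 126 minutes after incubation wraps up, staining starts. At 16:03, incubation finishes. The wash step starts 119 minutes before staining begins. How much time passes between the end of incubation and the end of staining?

2 hours 27 minutes

Staining starts at 16:03 + 126 min = 18:09.
The wash step starts at 18:09 − 119 min = 16:10.
Staining ends at 16:10 + 140 min = 18:30.
From 16:03 to 18:30 is 2 hours 27 minutes.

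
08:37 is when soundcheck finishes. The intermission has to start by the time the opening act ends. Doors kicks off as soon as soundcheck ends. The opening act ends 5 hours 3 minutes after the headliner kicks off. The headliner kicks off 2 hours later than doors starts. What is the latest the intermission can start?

Doors starts at 08:37.
The headliner starts at 08:37 + 120 min = 10:37.
The opening act ends at 10:37 + 303 min = 15:40.
The intermission is bounded by the opening act, so the latest it can start is 15:40.

15:40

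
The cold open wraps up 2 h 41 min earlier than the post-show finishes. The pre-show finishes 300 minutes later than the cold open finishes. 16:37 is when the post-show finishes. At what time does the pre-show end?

The cold open ends at 16:37 − 161 min = 13:56.
The pre-show ends at 13:56 + 300 min = 18:56.

18:56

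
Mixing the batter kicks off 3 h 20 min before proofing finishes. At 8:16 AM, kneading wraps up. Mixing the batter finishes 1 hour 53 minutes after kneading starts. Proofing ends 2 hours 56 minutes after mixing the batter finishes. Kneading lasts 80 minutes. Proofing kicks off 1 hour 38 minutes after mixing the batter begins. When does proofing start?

10:03 AM

Kneading starts at 8:16 AM − 80 min = 6:56 AM.
Mixing the batter ends at 6:56 AM + 113 min = 8:49 AM.
Proofing ends at 8:49 AM + 176 min = 11:45 AM.
Mixing the batter starts at 11:45 AM − 200 min = 8:25 AM.
Proofing starts at 8:25 AM + 98 min = 10:03 AM.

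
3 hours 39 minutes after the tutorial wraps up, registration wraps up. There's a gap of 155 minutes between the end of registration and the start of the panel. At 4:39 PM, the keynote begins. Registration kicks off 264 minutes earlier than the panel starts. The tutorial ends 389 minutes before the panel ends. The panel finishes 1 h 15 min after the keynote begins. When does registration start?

1:15 PM

The panel ends at 4:39 PM + 75 min = 5:54 PM.
The tutorial ends at 5:54 PM − 389 min = 11:25 AM.
Registration ends at 11:25 AM + 219 min = 3:04 PM.
The panel starts at 3:04 PM + 155 min = 5:39 PM.
Registration starts at 5:39 PM − 264 min = 1:15 PM.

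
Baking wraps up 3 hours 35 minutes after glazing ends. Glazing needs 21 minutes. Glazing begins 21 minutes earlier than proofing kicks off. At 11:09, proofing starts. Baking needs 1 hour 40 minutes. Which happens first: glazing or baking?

Glazing starts at 11:09 − 21 min = 10:48.
Glazing ends at 10:48 + 21 min = 11:09.
Baking ends at 11:09 + 215 min = 14:44.
Baking starts at 14:44 − 100 min = 13:04.
Glazing starts at 10:48 and baking starts at 13:04, so glazing is first.

glazing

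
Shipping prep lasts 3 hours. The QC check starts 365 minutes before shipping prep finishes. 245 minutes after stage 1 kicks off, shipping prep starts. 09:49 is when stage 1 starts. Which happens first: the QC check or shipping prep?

the QC check

Shipping prep starts at 09:49 + 245 min = 13:54.
Shipping prep ends at 13:54 + 180 min = 16:54.
The QC check starts at 16:54 − 365 min = 10:49.
The QC check starts at 10:49 and shipping prep starts at 13:54, so the QC check is first.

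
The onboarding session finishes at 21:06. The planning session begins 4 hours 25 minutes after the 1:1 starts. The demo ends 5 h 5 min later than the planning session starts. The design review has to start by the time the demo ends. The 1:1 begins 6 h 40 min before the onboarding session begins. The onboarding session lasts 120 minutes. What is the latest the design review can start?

21:56

The onboarding session starts at 21:06 − 120 min = 19:06.
The 1:1 starts at 19:06 − 400 min = 12:26.
The planning session starts at 12:26 + 265 min = 16:51.
The demo ends at 16:51 + 305 min = 21:56.
The design review is bounded by the demo, so the latest it can start is 21:56.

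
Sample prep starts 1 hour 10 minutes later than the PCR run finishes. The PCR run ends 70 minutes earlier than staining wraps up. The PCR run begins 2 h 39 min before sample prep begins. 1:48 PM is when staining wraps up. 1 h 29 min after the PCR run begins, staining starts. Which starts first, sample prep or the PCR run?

the PCR run

The PCR run ends at 1:48 PM − 70 min = 12:38 PM.
Sample prep starts at 12:38 PM + 70 min = 1:48 PM.
The PCR run starts at 1:48 PM − 159 min = 11:09 AM.
Sample prep starts at 1:48 PM and the PCR run starts at 11:09 AM, so the PCR run is first.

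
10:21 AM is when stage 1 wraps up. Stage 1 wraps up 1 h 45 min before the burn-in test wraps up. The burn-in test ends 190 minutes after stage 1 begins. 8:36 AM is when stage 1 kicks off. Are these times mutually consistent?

The burn-in test ends at 8:36 AM + 190 min = 11:46 AM.
Stage 1 ends at 11:46 AM − 105 min = 10:01 AM.
But stage 1 is also said to end at 10:21 AM — a 20-minute conflict.

No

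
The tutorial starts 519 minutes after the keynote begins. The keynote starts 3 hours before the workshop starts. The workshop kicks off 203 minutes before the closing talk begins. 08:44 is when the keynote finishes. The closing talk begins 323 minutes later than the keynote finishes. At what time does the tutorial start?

The closing talk starts at 08:44 + 323 min = 14:07.
The workshop starts at 14:07 − 203 min = 10:44.
The keynote starts at 10:44 − 180 min = 07:44.
The tutorial starts at 07:44 + 519 min = 16:23.

16:23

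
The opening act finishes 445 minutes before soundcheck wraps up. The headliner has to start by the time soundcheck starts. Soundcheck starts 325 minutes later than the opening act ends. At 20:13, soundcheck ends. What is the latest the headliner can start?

The opening act ends at 20:13 − 445 min = 12:48.
Soundcheck starts at 12:48 + 325 min = 18:13.
The headliner is bounded by soundcheck, so the latest it can start is 18:13.

18:13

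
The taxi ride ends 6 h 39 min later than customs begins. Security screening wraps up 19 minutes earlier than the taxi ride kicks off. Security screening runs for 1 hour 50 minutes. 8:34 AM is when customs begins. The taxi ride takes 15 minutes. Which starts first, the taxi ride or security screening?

The taxi ride ends at 8:34 AM + 399 min = 3:13 PM.
The taxi ride starts at 3:13 PM − 15 min = 2:58 PM.
Security screening ends at 2:58 PM − 19 min = 2:39 PM.
Security screening starts at 2:39 PM − 110 min = 12:49 PM.
The taxi ride starts at 2:58 PM and security screening starts at 12:49 PM, so security screening is first.

security screening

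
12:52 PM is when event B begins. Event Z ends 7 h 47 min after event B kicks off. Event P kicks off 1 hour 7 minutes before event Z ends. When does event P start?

7:32 PM

Event Z ends at 12:52 PM + 467 min = 8:39 PM.
Event P starts at 8:39 PM − 67 min = 7:32 PM.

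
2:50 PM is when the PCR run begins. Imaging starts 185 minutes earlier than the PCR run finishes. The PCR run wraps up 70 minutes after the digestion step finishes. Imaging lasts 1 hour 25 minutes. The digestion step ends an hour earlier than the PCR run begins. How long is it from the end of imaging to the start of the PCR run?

1 hour 30 minutes

The digestion step ends at 2:50 PM − 60 min = 1:50 PM.
The PCR run ends at 1:50 PM + 70 min = 3:00 PM.
Imaging starts at 3:00 PM − 185 min = 11:55 AM.
Imaging ends at 11:55 AM + 85 min = 1:20 PM.
From 1:20 PM to 2:50 PM is 1 hour 30 minutes.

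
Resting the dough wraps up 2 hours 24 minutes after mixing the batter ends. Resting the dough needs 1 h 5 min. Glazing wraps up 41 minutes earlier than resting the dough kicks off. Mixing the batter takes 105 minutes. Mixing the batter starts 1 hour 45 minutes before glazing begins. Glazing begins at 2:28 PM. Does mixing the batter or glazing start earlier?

mixing the batter

Mixing the batter starts at 2:28 PM − 105 min = 12:43 PM.
Mixing the batter starts at 12:43 PM and glazing starts at 2:28 PM, so mixing the batter is first.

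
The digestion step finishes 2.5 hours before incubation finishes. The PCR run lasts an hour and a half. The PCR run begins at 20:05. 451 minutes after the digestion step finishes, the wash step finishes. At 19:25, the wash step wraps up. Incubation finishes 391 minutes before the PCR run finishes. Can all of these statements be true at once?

The PCR run ends at 20:05 + 90 min = 21:35.
Incubation ends at 21:35 − 391 min = 15:04.
The digestion step ends at 15:04 − 150 min = 12:34.
The wash step ends at 12:34 + 451 min = 20:05.
But the wash step is also said to end at 19:25 — a 40-minute conflict.

No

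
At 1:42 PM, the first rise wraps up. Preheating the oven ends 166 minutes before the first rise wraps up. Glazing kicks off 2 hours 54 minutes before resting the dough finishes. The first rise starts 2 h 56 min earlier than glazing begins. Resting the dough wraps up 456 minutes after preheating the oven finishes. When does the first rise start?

12:42 PM

Preheating the oven ends at 1:42 PM − 166 min = 10:56 AM.
Resting the dough ends at 10:56 AM + 456 min = 6:32 PM.
Glazing starts at 6:32 PM − 174 min = 3:38 PM.
The first rise starts at 3:38 PM − 176 min = 12:42 PM.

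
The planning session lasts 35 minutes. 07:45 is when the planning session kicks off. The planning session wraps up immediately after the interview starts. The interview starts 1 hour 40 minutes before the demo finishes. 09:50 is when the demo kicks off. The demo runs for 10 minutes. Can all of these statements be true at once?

The demo ends at 09:50 + 10 min = 10:00.
The interview starts at 10:00 − 100 min = 08:20.
So the planning session ends at 08:20.
The planning session starts at 08:20 − 35 min = 07:45.
That matches the stated 07:45, so the schedule is consistent.

Yes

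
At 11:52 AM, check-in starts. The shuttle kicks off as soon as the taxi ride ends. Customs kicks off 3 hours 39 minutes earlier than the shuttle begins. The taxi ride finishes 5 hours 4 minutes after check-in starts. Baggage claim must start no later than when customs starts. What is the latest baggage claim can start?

The taxi ride ends at 11:52 AM + 304 min = 4:56 PM.
So the shuttle starts at 4:56 PM.
Customs starts at 4:56 PM − 219 min = 1:17 PM.
Baggage claim is bounded by customs, so the latest it can start is 1:17 PM.

1:17 PM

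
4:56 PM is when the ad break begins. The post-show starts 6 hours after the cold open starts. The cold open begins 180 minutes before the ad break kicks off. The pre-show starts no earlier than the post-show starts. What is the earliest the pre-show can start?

The cold open starts at 4:56 PM − 180 min = 1:56 PM.
The post-show starts at 1:56 PM + 360 min = 7:56 PM.
The pre-show is bounded by the post-show, so the earliest it can start is 7:56 PM.

7:56 PM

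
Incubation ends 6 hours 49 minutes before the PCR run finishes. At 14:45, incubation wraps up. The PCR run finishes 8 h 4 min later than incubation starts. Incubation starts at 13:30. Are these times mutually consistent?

The PCR run ends at 13:30 + 484 min = 21:34.
Incubation ends at 21:34 − 409 min = 14:45.
That matches the stated 14:45, so the schedule is consistent.

Yes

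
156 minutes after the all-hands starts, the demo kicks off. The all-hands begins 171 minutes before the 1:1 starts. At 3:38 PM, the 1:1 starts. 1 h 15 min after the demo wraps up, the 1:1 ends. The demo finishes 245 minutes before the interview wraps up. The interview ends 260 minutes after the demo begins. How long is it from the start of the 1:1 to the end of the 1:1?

The all-hands starts at 3:38 PM − 171 min = 12:47 PM.
The demo starts at 12:47 PM + 156 min = 3:23 PM.
The interview ends at 3:23 PM + 260 min = 7:43 PM.
The demo ends at 7:43 PM − 245 min = 3:38 PM.
The 1:1 ends at 3:38 PM + 75 min = 4:53 PM.
From 3:38 PM to 4:53 PM is 75 minutes.

75 minutes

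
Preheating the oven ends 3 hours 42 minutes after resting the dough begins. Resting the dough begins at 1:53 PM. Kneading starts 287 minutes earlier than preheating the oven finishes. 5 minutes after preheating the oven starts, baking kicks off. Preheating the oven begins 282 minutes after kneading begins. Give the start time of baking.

5:35 PM

Preheating the oven ends at 1:53 PM + 222 min = 5:35 PM.
Kneading starts at 5:35 PM − 287 min = 12:48 PM.
Preheating the oven starts at 12:48 PM + 282 min = 5:30 PM.
Baking starts at 5:30 PM + 5 min = 5:35 PM.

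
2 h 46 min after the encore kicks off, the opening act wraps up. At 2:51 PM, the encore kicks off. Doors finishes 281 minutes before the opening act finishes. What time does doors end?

The opening act ends at 2:51 PM + 166 min = 5:37 PM.
Doors ends at 5:37 PM − 281 min = 12:56 PM.

12:56 PM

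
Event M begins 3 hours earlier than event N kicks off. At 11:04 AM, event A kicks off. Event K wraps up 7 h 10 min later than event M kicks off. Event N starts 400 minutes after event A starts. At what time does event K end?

Event N starts at 11:04 AM + 400 min = 5:44 PM.
Event M starts at 5:44 PM − 180 min = 2:44 PM.
Event K ends at 2:44 PM + 430 min = 9:54 PM.

9:54 PM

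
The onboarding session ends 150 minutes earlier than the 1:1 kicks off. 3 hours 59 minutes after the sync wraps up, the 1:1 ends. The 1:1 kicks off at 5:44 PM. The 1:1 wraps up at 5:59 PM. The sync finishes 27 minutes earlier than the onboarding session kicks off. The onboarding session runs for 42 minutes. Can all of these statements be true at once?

The onboarding session ends at 5:44 PM − 150 min = 3:14 PM.
The onboarding session starts at 3:14 PM − 42 min = 2:32 PM.
The sync ends at 2:32 PM − 27 min = 2:05 PM.
The 1:1 ends at 2:05 PM + 239 min = 6:04 PM.
But the 1:1 is also said to end at 5:59 PM — a 5-minute conflict.

No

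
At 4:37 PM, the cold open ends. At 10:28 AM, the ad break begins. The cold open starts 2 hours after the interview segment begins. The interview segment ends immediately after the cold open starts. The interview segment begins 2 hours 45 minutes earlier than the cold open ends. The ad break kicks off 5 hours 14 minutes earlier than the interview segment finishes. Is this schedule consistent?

The interview segment starts at 4:37 PM − 165 min = 1:52 PM.
The cold open starts at 1:52 PM + 120 min = 3:52 PM.
So the interview segment ends at 3:52 PM.
The ad break starts at 3:52 PM − 314 min = 10:38 AM.
But the ad break is also said to start at 10:28 AM — a 10-minute conflict.

No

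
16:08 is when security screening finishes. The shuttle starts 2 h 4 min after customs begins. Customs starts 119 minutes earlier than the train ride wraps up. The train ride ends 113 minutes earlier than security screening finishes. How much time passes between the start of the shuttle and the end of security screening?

The train ride ends at 16:08 − 113 min = 14:15.
Customs starts at 14:15 − 119 min = 12:16.
The shuttle starts at 12:16 + 124 min = 14:20.
From 14:20 to 16:08 is 1 h 48 min.

1 h 48 min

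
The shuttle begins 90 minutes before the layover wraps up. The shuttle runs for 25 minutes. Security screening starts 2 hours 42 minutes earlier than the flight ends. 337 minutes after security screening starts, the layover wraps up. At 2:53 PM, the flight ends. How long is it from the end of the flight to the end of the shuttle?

1 h 50 min

Security screening starts at 2:53 PM − 162 min = 12:11 PM.
The layover ends at 12:11 PM + 337 min = 5:48 PM.
The shuttle starts at 5:48 PM − 90 min = 4:18 PM.
The shuttle ends at 4:18 PM + 25 min = 4:43 PM.
From 2:53 PM to 4:43 PM is 1 h 50 min.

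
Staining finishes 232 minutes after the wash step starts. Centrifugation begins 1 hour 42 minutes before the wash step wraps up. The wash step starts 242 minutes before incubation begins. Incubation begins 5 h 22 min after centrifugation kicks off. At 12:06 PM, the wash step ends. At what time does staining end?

Centrifugation starts at 12:06 PM − 102 min = 10:24 AM.
Incubation starts at 10:24 AM + 322 min = 3:46 PM.
The wash step starts at 3:46 PM − 242 min = 11:44 AM.
Staining ends at 11:44 AM + 232 min = 3:36 PM.

3:36 PM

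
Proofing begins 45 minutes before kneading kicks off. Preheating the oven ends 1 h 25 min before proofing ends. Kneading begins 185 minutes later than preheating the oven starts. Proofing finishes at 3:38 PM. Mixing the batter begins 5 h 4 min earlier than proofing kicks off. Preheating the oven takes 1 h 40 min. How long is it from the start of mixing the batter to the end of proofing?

Preheating the oven ends at 3:38 PM − 85 min = 2:13 PM.
Preheating the oven starts at 2:13 PM − 100 min = 12:33 PM.
Kneading starts at 12:33 PM + 185 min = 3:38 PM.
Proofing starts at 3:38 PM − 45 min = 2:53 PM.
Mixing the batter starts at 2:53 PM − 304 min = 9:49 AM.
From 9:49 AM to 3:38 PM is 5 h 49 min.

5 h 49 min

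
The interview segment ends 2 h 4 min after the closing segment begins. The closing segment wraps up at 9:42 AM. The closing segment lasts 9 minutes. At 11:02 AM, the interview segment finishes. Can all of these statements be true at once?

No

The closing segment starts at 9:42 AM − 9 min = 9:33 AM.
The interview segment ends at 9:33 AM + 124 min = 11:37 AM.
But the interview segment is also said to end at 11:02 AM — a 35-minute conflict.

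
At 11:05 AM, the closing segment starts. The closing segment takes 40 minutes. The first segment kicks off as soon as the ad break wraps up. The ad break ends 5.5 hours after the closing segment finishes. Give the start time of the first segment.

5:15 PM

The closing segment ends at 11:05 AM + 40 min = 11:45 AM.
The ad break ends at 11:45 AM + 330 min = 5:15 PM.
So the first segment starts at 5:15 PM.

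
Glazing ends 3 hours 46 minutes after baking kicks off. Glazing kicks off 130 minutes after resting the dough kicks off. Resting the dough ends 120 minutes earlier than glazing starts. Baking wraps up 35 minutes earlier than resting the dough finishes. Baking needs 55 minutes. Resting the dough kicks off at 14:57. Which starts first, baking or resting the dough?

Glazing starts at 14:57 + 130 min = 17:07.
Resting the dough ends at 17:07 − 120 min = 15:07.
Baking ends at 15:07 − 35 min = 14:32.
Baking starts at 14:32 − 55 min = 13:37.
Baking starts at 13:37 and resting the dough starts at 14:57, so baking is first.

baking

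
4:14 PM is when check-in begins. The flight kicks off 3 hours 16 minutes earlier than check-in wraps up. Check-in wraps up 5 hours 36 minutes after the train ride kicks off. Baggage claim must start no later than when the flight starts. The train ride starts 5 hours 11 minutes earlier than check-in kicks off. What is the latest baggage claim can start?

1:23 PM

The train ride starts at 4:14 PM − 311 min = 11:03 AM.
Check-in ends at 11:03 AM + 336 min = 4:39 PM.
The flight starts at 4:39 PM − 196 min = 1:23 PM.
Baggage claim is bounded by the flight, so the latest it can start is 1:23 PM.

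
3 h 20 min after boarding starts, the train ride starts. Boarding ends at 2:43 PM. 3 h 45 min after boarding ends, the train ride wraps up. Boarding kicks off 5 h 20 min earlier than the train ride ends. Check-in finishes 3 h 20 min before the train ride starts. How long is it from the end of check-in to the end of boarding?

1 h 35 min

The train ride ends at 2:43 PM + 225 min = 6:28 PM.
Boarding starts at 6:28 PM − 320 min = 1:08 PM.
The train ride starts at 1:08 PM + 200 min = 4:28 PM.
Check-in ends at 4:28 PM − 200 min = 1:08 PM.
From 1:08 PM to 2:43 PM is 1 h 35 min.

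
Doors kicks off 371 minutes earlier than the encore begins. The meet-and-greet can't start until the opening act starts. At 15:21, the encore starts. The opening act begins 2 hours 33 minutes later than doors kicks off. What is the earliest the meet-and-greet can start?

Doors starts at 15:21 − 371 min = 09:10.
The opening act starts at 09:10 + 153 min = 11:43.
The meet-and-greet is bounded by the opening act, so the earliest it can start is 11:43.

11:43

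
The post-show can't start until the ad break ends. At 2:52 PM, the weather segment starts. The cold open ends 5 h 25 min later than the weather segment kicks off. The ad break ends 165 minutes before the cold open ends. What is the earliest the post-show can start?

The cold open ends at 2:52 PM + 325 min = 8:17 PM.
The ad break ends at 8:17 PM − 165 min = 5:32 PM.
The post-show is bounded by the ad break, so the earliest it can start is 5:32 PM.

5:32 PM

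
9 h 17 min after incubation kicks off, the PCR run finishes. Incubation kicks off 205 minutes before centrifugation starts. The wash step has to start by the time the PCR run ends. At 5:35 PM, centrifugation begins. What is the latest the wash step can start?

Incubation starts at 5:35 PM − 205 min = 2:10 PM.
The PCR run ends at 2:10 PM + 557 min = 11:27 PM.
The wash step is bounded by the PCR run, so the latest it can start is 11:27 PM.

11:27 PM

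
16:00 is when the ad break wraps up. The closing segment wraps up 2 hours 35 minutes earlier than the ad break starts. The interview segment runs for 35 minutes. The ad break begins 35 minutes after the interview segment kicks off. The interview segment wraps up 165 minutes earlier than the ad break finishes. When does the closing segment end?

The interview segment ends at 16:00 − 165 min = 13:15.
The interview segment starts at 13:15 − 35 min = 12:40.
The ad break starts at 12:40 + 35 min = 13:15.
The closing segment ends at 13:15 − 155 min = 10:40.

10:40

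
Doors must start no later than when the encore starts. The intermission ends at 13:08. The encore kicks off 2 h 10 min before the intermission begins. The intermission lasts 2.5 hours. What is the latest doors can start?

08:28

The intermission starts at 13:08 − 150 min = 10:38.
The encore starts at 10:38 − 130 min = 08:28.
Doors is bounded by the encore, so the latest it can start is 08:28.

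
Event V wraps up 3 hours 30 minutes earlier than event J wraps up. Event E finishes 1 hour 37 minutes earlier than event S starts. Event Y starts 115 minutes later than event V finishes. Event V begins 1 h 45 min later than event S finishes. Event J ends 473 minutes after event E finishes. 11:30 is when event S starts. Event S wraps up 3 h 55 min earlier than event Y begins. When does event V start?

14:01

Event E ends at 11:30 − 97 min = 09:53.
Event J ends at 09:53 + 473 min = 17:46.
Event V ends at 17:46 − 210 min = 14:16.
Event Y starts at 14:16 + 115 min = 16:11.
Event S ends at 16:11 − 235 min = 12:16.
Event V starts at 12:16 + 105 min = 14:01.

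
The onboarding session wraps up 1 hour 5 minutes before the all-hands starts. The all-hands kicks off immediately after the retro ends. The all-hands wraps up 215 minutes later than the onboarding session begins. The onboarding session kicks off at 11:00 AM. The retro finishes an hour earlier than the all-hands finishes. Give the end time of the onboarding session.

12:30 PM

The all-hands ends at 11:00 AM + 215 min = 2:35 PM.
The retro ends at 2:35 PM − 60 min = 1:35 PM.
So the all-hands starts at 1:35 PM.
The onboarding session ends at 1:35 PM − 65 min = 12:30 PM.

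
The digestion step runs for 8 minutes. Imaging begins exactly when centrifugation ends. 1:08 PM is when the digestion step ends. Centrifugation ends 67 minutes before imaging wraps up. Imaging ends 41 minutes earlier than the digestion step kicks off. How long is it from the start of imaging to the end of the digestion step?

The digestion step starts at 1:08 PM − 8 min = 1:00 PM.
Imaging ends at 1:00 PM − 41 min = 12:19 PM.
Centrifugation ends at 12:19 PM − 67 min = 11:12 AM.
So imaging starts at 11:12 AM.
From 11:12 AM to 1:08 PM is 116 minutes.

116 minutes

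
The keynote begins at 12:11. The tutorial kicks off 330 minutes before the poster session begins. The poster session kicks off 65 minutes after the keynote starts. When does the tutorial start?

The poster session starts at 12:11 + 65 min = 13:16.
The tutorial starts at 13:16 − 330 min = 07:46.

07:46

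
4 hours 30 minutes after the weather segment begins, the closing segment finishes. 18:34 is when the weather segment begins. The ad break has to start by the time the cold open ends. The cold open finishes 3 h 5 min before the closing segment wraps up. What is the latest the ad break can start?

The closing segment ends at 18:34 + 270 min = 23:04.
The cold open ends at 23:04 − 185 min = 19:59.
The ad break is bounded by the cold open, so the latest it can start is 19:59.

19:59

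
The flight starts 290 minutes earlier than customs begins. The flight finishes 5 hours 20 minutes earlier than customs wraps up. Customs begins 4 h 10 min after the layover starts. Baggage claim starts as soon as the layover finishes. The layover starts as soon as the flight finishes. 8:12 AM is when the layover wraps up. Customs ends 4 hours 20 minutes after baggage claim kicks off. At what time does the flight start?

6:32 AM

Baggage claim starts at 8:12 AM.
Customs ends at 8:12 AM + 260 min = 12:32 PM.
The flight ends at 12:32 PM − 320 min = 7:12 AM.
So the layover starts at 7:12 AM.
Customs starts at 7:12 AM + 250 min = 11:22 AM.
The flight starts at 11:22 AM − 290 min = 6:32 AM.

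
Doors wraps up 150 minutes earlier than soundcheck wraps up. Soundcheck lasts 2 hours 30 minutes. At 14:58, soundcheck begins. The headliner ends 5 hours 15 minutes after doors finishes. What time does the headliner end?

20:13

Soundcheck ends at 14:58 + 150 min = 17:28.
Doors ends at 17:28 − 150 min = 14:58.
The headliner ends at 14:58 + 315 min = 20:13.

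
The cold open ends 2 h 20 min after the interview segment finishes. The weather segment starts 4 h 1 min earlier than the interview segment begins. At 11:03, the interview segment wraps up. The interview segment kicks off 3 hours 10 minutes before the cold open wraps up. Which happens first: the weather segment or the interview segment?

the weather segment

The cold open ends at 11:03 + 140 min = 13:23.
The interview segment starts at 13:23 − 190 min = 10:13.
The weather segment starts at 10:13 − 241 min = 06:12.
The weather segment starts at 06:12 and the interview segment starts at 10:13, so the weather segment is first.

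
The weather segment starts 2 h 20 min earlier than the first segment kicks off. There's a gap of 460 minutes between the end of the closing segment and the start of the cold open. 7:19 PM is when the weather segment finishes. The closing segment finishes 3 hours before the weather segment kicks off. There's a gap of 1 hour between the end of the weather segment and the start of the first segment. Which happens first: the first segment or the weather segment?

the weather segment

The first segment starts at 7:19 PM + 60 min = 8:19 PM.
The weather segment starts at 8:19 PM − 140 min = 5:59 PM.
The first segment starts at 8:19 PM and the weather segment starts at 5:59 PM, so the weather segment is first.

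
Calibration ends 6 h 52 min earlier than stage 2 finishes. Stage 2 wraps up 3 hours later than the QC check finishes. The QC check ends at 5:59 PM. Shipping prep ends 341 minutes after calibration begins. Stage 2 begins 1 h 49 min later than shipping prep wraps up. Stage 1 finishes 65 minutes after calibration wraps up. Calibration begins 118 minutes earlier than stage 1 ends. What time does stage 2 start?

8:44 PM

Stage 2 ends at 5:59 PM + 180 min = 8:59 PM.
Calibration ends at 8:59 PM − 412 min = 2:07 PM.
Stage 1 ends at 2:07 PM + 65 min = 3:12 PM.
Calibration starts at 3:12 PM − 118 min = 1:14 PM.
Shipping prep ends at 1:14 PM + 341 min = 6:55 PM.
Stage 2 starts at 6:55 PM + 109 min = 8:44 PM.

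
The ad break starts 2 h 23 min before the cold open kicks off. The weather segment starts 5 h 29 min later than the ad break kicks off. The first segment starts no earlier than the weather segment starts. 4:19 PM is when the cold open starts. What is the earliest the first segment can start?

The ad break starts at 4:19 PM − 143 min = 1:56 PM.
The weather segment starts at 1:56 PM + 329 min = 7:25 PM.
The first segment is bounded by the weather segment, so the earliest it can start is 7:25 PM.

7:25 PM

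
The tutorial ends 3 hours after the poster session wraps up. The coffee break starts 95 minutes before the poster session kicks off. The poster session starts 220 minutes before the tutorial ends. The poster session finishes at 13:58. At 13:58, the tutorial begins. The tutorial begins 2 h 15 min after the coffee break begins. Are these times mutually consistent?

Yes

The tutorial ends at 13:58 + 180 min = 16:58.
The poster session starts at 16:58 − 220 min = 13:18.
The coffee break starts at 13:18 − 95 min = 11:43.
The tutorial starts at 11:43 + 135 min = 13:58.
That matches the stated 13:58, so the schedule is consistent.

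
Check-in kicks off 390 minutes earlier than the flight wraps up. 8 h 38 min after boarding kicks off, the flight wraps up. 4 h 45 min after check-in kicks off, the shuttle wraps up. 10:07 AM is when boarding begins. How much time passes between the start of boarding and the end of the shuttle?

The flight ends at 10:07 AM + 518 min = 6:45 PM.
Check-in starts at 6:45 PM − 390 min = 12:15 PM.
The shuttle ends at 12:15 PM + 285 min = 5:00 PM.
From 10:07 AM to 5:00 PM is 413 minutes.

413 minutes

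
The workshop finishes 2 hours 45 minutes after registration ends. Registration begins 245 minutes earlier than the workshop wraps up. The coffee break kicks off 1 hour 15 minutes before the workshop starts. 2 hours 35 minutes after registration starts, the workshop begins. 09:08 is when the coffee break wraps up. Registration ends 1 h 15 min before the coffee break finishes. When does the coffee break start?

Registration ends at 09:08 − 75 min = 07:53.
The workshop ends at 07:53 + 165 min = 10:38.
Registration starts at 10:38 − 245 min = 06:33.
The workshop starts at 06:33 + 155 min = 09:08.
The coffee break starts at 09:08 − 75 min = 07:53.

07:53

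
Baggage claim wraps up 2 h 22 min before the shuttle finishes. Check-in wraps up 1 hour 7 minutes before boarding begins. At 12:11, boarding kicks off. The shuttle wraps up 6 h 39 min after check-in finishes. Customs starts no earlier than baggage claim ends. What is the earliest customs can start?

15:21

Check-in ends at 12:11 − 67 min = 11:04.
The shuttle ends at 11:04 + 399 min = 17:43.
Baggage claim ends at 17:43 − 142 min = 15:21.
Customs is bounded by baggage claim, so the earliest it can start is 15:21.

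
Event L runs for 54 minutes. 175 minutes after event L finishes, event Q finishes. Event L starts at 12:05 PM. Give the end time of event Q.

Event L ends at 12:05 PM + 54 min = 12:59 PM.
Event Q ends at 12:59 PM + 175 min = 3:54 PM.

3:54 PM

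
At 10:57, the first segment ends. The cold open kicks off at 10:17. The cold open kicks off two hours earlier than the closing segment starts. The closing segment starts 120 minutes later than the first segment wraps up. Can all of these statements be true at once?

The closing segment starts at 10:57 + 120 min = 12:57.
The cold open starts at 12:57 − 120 min = 10:57.
But the cold open is also said to start at 10:17 — a 40-minute conflict.

No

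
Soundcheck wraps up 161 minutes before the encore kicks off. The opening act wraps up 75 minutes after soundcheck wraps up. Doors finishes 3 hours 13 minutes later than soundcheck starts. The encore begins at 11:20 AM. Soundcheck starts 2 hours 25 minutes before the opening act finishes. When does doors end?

10:42 AM

Soundcheck ends at 11:20 AM − 161 min = 8:39 AM.
The opening act ends at 8:39 AM + 75 min = 9:54 AM.
Soundcheck starts at 9:54 AM − 145 min = 7:29 AM.
Doors ends at 7:29 AM + 193 min = 10:42 AM.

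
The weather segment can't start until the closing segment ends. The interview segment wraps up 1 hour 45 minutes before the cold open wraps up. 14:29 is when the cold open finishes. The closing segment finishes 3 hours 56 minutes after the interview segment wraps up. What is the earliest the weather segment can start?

The interview segment ends at 14:29 − 105 min = 12:44.
The closing segment ends at 12:44 + 236 min = 16:40.
The weather segment is bounded by the closing segment, so the earliest it can start is 16:40.

16:40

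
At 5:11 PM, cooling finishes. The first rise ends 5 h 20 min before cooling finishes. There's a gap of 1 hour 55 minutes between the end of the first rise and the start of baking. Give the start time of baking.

1:46 PM

The first rise ends at 5:11 PM − 320 min = 11:51 AM.
Baking starts at 11:51 AM + 115 min = 1:46 PM.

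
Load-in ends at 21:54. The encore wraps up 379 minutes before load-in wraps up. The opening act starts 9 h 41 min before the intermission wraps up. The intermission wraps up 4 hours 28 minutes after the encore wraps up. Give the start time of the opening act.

The encore ends at 21:54 − 379 min = 15:35.
The intermission ends at 15:35 + 268 min = 20:03.
The opening act starts at 20:03 − 581 min = 10:22.

10:22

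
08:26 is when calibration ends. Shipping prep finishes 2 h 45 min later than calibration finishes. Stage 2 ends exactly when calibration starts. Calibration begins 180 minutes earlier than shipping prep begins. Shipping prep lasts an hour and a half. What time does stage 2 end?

Shipping prep ends at 08:26 + 165 min = 11:11.
Shipping prep starts at 11:11 − 90 min = 09:41.
Calibration starts at 09:41 − 180 min = 06:41.
So stage 2 ends at 06:41.

06:41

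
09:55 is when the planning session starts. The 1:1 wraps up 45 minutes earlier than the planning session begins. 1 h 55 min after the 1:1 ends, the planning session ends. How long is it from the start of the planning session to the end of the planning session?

1 h 10 min

The 1:1 ends at 09:55 − 45 min = 09:10.
The planning session ends at 09:10 + 115 min = 11:05.
From 09:55 to 11:05 is 1 h 10 min.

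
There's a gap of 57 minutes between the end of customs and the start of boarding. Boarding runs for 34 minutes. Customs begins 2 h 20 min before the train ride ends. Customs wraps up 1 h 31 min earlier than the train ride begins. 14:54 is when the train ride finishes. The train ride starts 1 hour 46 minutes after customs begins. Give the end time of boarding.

14:20

Customs starts at 14:54 − 140 min = 12:34.
The train ride starts at 12:34 + 106 min = 14:20.
Customs ends at 14:20 − 91 min = 12:49.
Boarding starts at 12:49 + 57 min = 13:46.
Boarding ends at 13:46 + 34 min = 14:20.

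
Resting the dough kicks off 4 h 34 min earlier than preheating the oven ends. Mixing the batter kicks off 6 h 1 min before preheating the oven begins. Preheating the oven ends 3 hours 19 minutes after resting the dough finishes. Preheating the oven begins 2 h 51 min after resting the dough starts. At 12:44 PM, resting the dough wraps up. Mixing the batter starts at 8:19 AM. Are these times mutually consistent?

Preheating the oven ends at 12:44 PM + 199 min = 4:03 PM.
Resting the dough starts at 4:03 PM − 274 min = 11:29 AM.
Preheating the oven starts at 11:29 AM + 171 min = 2:20 PM.
Mixing the batter starts at 2:20 PM − 361 min = 8:19 AM.
That matches the stated 8:19 AM, so the schedule is consistent.

Yes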